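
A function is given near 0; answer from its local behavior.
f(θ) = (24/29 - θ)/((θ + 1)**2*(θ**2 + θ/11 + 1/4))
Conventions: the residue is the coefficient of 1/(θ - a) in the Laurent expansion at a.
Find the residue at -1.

The residue is 43604/25143.

At the order-2 pole -1 set g(θ) = (θ - (-1))^2*f(θ) = (24/29 - θ)/(θ**2 + θ/11 + 1/4).
Order-2 pole: residue = g'(a); g'(-1) = 43604/25143, so the residue is 43604/25143.


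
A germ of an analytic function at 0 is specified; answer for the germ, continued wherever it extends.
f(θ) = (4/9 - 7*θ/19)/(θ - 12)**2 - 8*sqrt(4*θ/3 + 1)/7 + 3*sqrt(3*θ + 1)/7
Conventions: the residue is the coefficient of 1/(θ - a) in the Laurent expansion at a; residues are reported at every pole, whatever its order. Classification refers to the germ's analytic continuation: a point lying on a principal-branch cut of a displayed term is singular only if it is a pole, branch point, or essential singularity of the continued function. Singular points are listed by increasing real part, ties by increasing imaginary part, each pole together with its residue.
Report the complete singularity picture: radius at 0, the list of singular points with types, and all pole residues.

Denominator factor (θ - 12)^2: pole of order 2 at 12, modulus 12.
Branch term (3/7)*sqrt(1 - θ/(-1/3)): its argument vanishes at θ = -1/3, a square-root branch point, modulus 1/3.
Branch term (-8/7)*sqrt(1 - θ/(-3/4)): its argument vanishes at θ = -3/4, a square-root branch point, modulus 3/4.
The radius of convergence is the smallest modulus among the singular points: 1/3.
The branch terms are analytic at 12 and contribute nothing to the residue; only the rational part matters.
At the order-2 pole 12 set g(θ) = (θ - (12))^2*(rational part) = 4/9 - 7*θ/19.
Order-2 pole: residue = g'(a); g'(12) = -7/19, so the residue is -7/19.
List the singular points by increasing real part (a conjugate pair: the negative imaginary part first).

Radius of convergence at 0: 1/3.
At -3/4: an algebraic (square-root) branch point.
At -1/3: an algebraic (square-root) branch point.
At 12: a pole of order 2; residue -7/19.


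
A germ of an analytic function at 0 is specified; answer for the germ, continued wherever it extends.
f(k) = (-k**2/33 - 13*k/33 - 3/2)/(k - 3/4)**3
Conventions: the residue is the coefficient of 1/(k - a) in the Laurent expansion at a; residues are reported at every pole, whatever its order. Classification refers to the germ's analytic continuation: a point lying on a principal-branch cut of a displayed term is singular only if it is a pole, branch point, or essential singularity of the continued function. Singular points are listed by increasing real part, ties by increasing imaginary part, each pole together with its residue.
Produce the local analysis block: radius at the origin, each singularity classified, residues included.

Radius of convergence at 0: 3/4.
At 3/4: a pole of order 3; residue -1/33.

Denominator factor (k - 3/4)^3: pole of order 3 at 3/4, modulus 3/4.
The radius of convergence is the smallest modulus among the singular points: 3/4.
At the order-3 pole 3/4 set g(k) = (k - (3/4))^3*f(k) = -k**2/33 - 13*k/33 - 3/2.
Order-3 pole: residue = g''(a)/2; g''(3/4) = -2/33, so the residue is -1/33.


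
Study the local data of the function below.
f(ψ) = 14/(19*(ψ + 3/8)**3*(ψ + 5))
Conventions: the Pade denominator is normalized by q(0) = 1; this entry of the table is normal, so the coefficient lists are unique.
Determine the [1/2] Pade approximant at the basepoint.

Taylor coefficients needed (expand at 0): a_0 = 7168/2565, a_1 = -293888/12825, a_2 = 23819264/192375, a_3 = -4801893376/8656875.
Write the denominator as Q(ψ) = 1 + q1*ψ + q2*ψ^2. Requiring Q*f - P = O(ψ^4) with deg P <= 1 kills the coefficients of ψ^2..ψ^3 in Q*f:
  ψ^2: a_2 + q1*a_1 + q2*a_0 = 0, i.e. 23819264/192375 + (-293888/12825)*q1 + (7168/2565)*q2 = 0.
  ψ^3: a_3 + q1*a_2 + q2*a_1 = 0, i.e. -4801893376/8656875 + (23819264/192375)*q1 + (-293888/12825)*q2 = 0.
Solving this linear system: q1 = 13907/1935, q2 = 28304/1935.
The numerator is Q*f truncated at degree 1: P0 = a_0 = 7168/2565; P1 = a_1 + q1*a_0 = -2809856/992655.

The Pade approximant has numerator coefficients [7168/2565, -2809856/992655]; denominator coefficients [1, 13907/1935, 28304/1935].


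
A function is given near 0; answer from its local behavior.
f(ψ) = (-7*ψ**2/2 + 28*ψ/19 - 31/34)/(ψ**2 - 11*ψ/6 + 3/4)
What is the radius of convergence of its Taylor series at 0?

The radius of convergence is 11/12 - (1/12)*sqrt(13).

Denominator factor (ψ**2 - 11*ψ/6 + 3/4): discriminant 13/36, real irrational roots 11/12 + (1/12)*sqrt(13) and 11/12 - (1/12)*sqrt(13); poles of order 1, moduli 11/12 + (1/12)*sqrt(13) and 11/12 - (1/12)*sqrt(13).
The radius of convergence is the smallest modulus among the singular points: 11/12 - (1/12)*sqrt(13).


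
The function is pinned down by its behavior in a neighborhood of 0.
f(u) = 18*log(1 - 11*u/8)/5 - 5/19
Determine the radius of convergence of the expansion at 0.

Branch term (18/5)*log(1 - u/(8/11)): its argument vanishes at u = 8/11, a logarithmic branch point, modulus 8/11.
The radius of convergence is the smallest modulus among the singular points: 8/11.

The radius of convergence is 8/11.


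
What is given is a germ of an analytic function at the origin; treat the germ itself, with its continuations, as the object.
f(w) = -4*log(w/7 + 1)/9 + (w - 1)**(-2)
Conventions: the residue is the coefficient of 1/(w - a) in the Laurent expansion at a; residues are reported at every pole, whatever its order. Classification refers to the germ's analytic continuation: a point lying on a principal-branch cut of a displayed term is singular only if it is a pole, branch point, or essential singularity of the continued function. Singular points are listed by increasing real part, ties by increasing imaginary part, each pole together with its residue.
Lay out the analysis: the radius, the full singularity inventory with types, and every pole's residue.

Radius of convergence at 0: 1.
At -7: a logarithmic branch point.
At 1: a pole of order 2; residue 0.

Denominator factor (w - 1)^2: pole of order 2 at 1, modulus 1.
Branch term (-4/9)*log(1 - w/(-7)): its argument vanishes at w = -7, a logarithmic branch point, modulus 7.
The radius of convergence is the smallest modulus among the singular points: 1.
The branch term is analytic at 1 and contributes nothing to the residue; only the rational part matters.
At the order-2 pole 1 set g(w) = (w - (1))^2*(rational part) = 1.
Order-2 pole: residue = g'(a); g'(1) = 0, so the residue is 0.
List the singular points by increasing real part (a conjugate pair: the negative imaginary part first).


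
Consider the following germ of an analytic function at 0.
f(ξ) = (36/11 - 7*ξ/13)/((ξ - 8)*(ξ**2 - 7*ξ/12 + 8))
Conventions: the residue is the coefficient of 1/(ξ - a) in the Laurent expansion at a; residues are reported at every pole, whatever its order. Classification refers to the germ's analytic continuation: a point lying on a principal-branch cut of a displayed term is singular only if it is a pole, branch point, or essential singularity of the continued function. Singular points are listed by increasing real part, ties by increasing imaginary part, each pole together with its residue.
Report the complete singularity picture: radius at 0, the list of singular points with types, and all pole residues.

Denominator factor (ξ**2 - 7*ξ/12 + 8): discriminant -4559/144, complex-conjugate roots (7/24) + ((1/24)*sqrt(4559))*i and (7/24) - ((1/24)*sqrt(4559))*i; poles of order 1, moduli (2)*sqrt(2) and (2)*sqrt(2).
Denominator factor (ξ - 8): pole of order 1 at 8, modulus 8.
The radius of convergence is the smallest modulus among the singular points: (2)*sqrt(2).
The factor ξ**2 - 7*ξ/12 + 8 splits as (ξ - a)(ξ - a') with a = (7/24) - ((1/24)*sqrt(4559))*i, a' = (7/24) + ((1/24)*sqrt(4559))*i. At the order-1 pole a set g(ξ) = (ξ - a)*f(ξ) = [(36/11 - 7*ξ/13)/(ξ - 8)] / (ξ - a').
Simple pole: residue = g(a) at a = (7/24) - ((1/24)*sqrt(4559))*i, which is (111/14443) - ((72789/65845637)*sqrt(4559))*i.
The factor ξ**2 - 7*ξ/12 + 8 splits as (ξ - a)(ξ - a') with a = (7/24) + ((1/24)*sqrt(4559))*i, a' = (7/24) - ((1/24)*sqrt(4559))*i. At the order-1 pole a set g(ξ) = (ξ - a)*f(ξ) = [(36/11 - 7*ξ/13)/(ξ - 8)] / (ξ - a').
Simple pole: residue = g(a) at a = (7/24) + ((1/24)*sqrt(4559))*i, which is (111/14443) + ((72789/65845637)*sqrt(4559))*i.
At the order-1 pole 8 set g(ξ) = (ξ - (8))*f(ξ) = (36/11 - 7*ξ/13)/(ξ**2 - 7*ξ/12 + 8).
Simple pole: residue = g(a) at a = 8, which is -222/14443.
List the singular points by increasing real part (a conjugate pair: the negative imaginary part first).

Radius of convergence at 0: (2)*sqrt(2).
At (7/24) - ((1/24)*sqrt(4559))*i: a pole of order 1; residue (111/14443) - ((72789/65845637)*sqrt(4559))*i.
At (7/24) + ((1/24)*sqrt(4559))*i: a pole of order 1; residue (111/14443) + ((72789/65845637)*sqrt(4559))*i.
At 8: a pole of order 1; residue -222/14443.


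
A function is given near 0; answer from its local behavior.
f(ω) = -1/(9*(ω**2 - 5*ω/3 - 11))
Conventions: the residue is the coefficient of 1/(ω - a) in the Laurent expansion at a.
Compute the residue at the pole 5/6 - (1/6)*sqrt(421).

The residue is (1/1263)*sqrt(421).

The factor ω**2 - 5*ω/3 - 11 splits as (ω - a)(ω - a') with a = 5/6 - (1/6)*sqrt(421), a' = 5/6 + (1/6)*sqrt(421). At the order-1 pole a set g(ω) = (ω - a)*f(ω) = [-1/9] / (ω - a').
Simple pole: residue = g(a) at a = 5/6 - (1/6)*sqrt(421), which is (1/1263)*sqrt(421).


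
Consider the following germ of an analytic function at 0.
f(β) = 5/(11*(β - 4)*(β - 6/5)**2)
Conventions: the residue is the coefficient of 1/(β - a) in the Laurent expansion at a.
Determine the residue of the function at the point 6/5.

The residue is -125/2156.

At the order-2 pole 6/5 set g(β) = (β - (6/5))^2*f(β) = 5/(11*(β - 4)).
Order-2 pole: residue = g'(a); g'(6/5) = -125/2156, so the residue is -125/2156.


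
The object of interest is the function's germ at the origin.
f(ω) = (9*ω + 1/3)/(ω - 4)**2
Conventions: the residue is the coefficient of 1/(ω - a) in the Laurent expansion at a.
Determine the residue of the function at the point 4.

The residue is 9.

At the order-2 pole 4 set g(ω) = (ω - (4))^2*f(ω) = 9*ω + 1/3.
Order-2 pole: residue = g'(a); g'(4) = 9, so the residue is 9.


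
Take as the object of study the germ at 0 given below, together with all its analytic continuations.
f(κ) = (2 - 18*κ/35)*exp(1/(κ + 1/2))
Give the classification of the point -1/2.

The exponent 1/(κ - (-1/2)) has a pole at -1/2, so exp(1/(κ - (-1/2))) takes every nonzero value near it: an essential singularity (not a pole of any order).

The point is an essential singularity.


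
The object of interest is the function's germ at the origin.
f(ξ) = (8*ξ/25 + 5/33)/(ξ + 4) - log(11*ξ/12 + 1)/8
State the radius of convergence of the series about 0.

The radius of convergence is 12/11.

Denominator factor (ξ + 4): pole of order 1 at -4, modulus 4.
Branch term (-1/8)*log(1 - ξ/(-12/11)): its argument vanishes at ξ = -12/11, a logarithmic branch point, modulus 12/11.
The radius of convergence is the smallest modulus among the singular points: 12/11.


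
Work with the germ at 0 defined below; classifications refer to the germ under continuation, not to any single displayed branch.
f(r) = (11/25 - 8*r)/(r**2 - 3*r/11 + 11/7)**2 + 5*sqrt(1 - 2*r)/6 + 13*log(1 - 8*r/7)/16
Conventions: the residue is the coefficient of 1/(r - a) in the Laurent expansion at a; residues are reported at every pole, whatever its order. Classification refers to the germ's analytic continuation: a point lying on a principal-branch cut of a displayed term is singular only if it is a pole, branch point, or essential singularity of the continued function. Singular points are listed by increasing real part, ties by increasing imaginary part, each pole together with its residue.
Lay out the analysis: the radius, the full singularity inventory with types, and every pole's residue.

Radius of convergence at 0: 1/2.
At (3/22) - ((1/154)*sqrt(36827))*i: a pole of order 2; residue -((303226/691953025)*sqrt(36827))*i.
At (3/22) + ((1/154)*sqrt(36827))*i: a pole of order 2; residue ((303226/691953025)*sqrt(36827))*i.
At 1/2: an algebraic (square-root) branch point.
At 7/8: a logarithmic branch point.

Denominator factor (r**2 - 3*r/11 + 11/7)^2: discriminant -5261/847, complex-conjugate roots (3/22) + ((1/154)*sqrt(36827))*i and (3/22) - ((1/154)*sqrt(36827))*i; poles of order 2, moduli (1/7)*sqrt(77) and (1/7)*sqrt(77).
Branch term (13/16)*log(1 - r/(7/8)): its argument vanishes at r = 7/8, a logarithmic branch point, modulus 7/8.
Branch term (5/6)*sqrt(1 - r/(1/2)): its argument vanishes at r = 1/2, a square-root branch point, modulus 1/2.
The radius of convergence is the smallest modulus among the singular points: 1/2.
The branch terms are analytic at (3/22) - ((1/154)*sqrt(36827))*i and contribute nothing to the residue; only the rational part matters.
The factor r**2 - 3*r/11 + 11/7 splits as (r - a)(r - a') with a = (3/22) - ((1/154)*sqrt(36827))*i, a' = (3/22) + ((1/154)*sqrt(36827))*i. At the order-2 pole a set g(r) = (r - a)^2*(rational part) = [11/25 - 8*r] / (r - a')^2.
Order-2 pole: residue = g'(a); g'((3/22) - ((1/154)*sqrt(36827))*i) = -((303226/691953025)*sqrt(36827))*i, so the residue is -((303226/691953025)*sqrt(36827))*i.
The branch terms are analytic at (3/22) + ((1/154)*sqrt(36827))*i and contribute nothing to the residue; only the rational part matters.
The factor r**2 - 3*r/11 + 11/7 splits as (r - a)(r - a') with a = (3/22) + ((1/154)*sqrt(36827))*i, a' = (3/22) - ((1/154)*sqrt(36827))*i. At the order-2 pole a set g(r) = (r - a)^2*(rational part) = [11/25 - 8*r] / (r - a')^2.
Order-2 pole: residue = g'(a); g'((3/22) + ((1/154)*sqrt(36827))*i) = ((303226/691953025)*sqrt(36827))*i, so the residue is ((303226/691953025)*sqrt(36827))*i.
List the singular points by increasing real part (a conjugate pair: the negative imaginary part first).


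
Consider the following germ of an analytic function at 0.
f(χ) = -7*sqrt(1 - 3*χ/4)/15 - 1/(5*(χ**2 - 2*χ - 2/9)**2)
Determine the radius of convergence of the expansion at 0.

The radius of convergence is -1 + (1/3)*sqrt(11).

Denominator factor (χ**2 - 2*χ - 2/9)^2: discriminant 44/9, real irrational roots 1 + (1/3)*sqrt(11) and 1 - (1/3)*sqrt(11); poles of order 2, moduli 1 + (1/3)*sqrt(11) and -1 + (1/3)*sqrt(11).
Branch term (-7/15)*sqrt(1 - χ/(4/3)): its argument vanishes at χ = 4/3, a square-root branch point, modulus 4/3.
The radius of convergence is the smallest modulus among the singular points: -1 + (1/3)*sqrt(11).


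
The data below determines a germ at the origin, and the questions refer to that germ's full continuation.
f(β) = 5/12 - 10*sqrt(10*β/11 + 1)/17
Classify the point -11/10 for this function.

The point is an algebraic (square-root) branch point.

The term (-10/17)*sqrt(1 - β/(-11/10)) has argument 1 - -11/10/(-11/10) = 0 at -11/10: a square-root (algebraic, two-sheeted) branch point; the remaining terms are analytic or single-valued there.


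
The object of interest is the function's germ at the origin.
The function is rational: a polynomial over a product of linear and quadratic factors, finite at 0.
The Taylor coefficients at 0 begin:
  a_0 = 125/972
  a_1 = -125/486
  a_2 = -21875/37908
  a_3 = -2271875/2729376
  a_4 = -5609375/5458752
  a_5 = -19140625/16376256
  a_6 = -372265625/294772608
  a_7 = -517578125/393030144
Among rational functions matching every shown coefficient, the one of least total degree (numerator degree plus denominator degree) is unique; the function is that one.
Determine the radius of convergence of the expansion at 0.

The radius of convergence is 6/5.

No rational of total degree below 5 reproduces all 8 coefficients; solving the [2/3] Pade equations on them gives f(α) = (-15*α**2/26 + α - 2/9)/(α - 6/5)**3, whose expansion matches every shown term.
Denominator factor (α - 6/5)^3: pole of order 3 at 6/5, modulus 6/5.
The radius of convergence is the smallest modulus among the singular points: 6/5.


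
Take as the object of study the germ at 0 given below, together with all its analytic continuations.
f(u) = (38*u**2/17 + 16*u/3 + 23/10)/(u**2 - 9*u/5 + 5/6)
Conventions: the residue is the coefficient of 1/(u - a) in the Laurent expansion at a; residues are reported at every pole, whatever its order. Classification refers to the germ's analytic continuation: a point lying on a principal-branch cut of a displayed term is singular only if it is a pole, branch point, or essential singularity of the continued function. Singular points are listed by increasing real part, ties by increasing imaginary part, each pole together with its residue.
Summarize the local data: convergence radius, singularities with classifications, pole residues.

Denominator factor (u**2 - 9*u/5 + 5/6): discriminant -7/75, complex-conjugate roots (9/10) + ((1/30)*sqrt(21))*i and (9/10) - ((1/30)*sqrt(21))*i; poles of order 1, moduli (1/6)*sqrt(30) and (1/6)*sqrt(30).
The radius of convergence is the smallest modulus among the singular points: (1/6)*sqrt(30).
The factor u**2 - 9*u/5 + 5/6 splits as (u - a)(u - a') with a = (9/10) - ((1/30)*sqrt(21))*i, a' = (9/10) + ((1/30)*sqrt(21))*i. At the order-1 pole a set g(u) = (u - a)*f(u) = [38*u**2/17 + 16*u/3 + 23/10] / (u - a').
Simple pole: residue = g(a) at a = (9/10) - ((1/30)*sqrt(21))*i, which is (1193/255) + ((3227/510)*sqrt(21))*i.
The factor u**2 - 9*u/5 + 5/6 splits as (u - a)(u - a') with a = (9/10) + ((1/30)*sqrt(21))*i, a' = (9/10) - ((1/30)*sqrt(21))*i. At the order-1 pole a set g(u) = (u - a)*f(u) = [38*u**2/17 + 16*u/3 + 23/10] / (u - a').
Simple pole: residue = g(a) at a = (9/10) + ((1/30)*sqrt(21))*i, which is (1193/255) - ((3227/510)*sqrt(21))*i.
List the singular points by increasing real part (a conjugate pair: the negative imaginary part first).

Radius of convergence at 0: (1/6)*sqrt(30).
At (9/10) - ((1/30)*sqrt(21))*i: a pole of order 1; residue (1193/255) + ((3227/510)*sqrt(21))*i.
At (9/10) + ((1/30)*sqrt(21))*i: a pole of order 1; residue (1193/255) - ((3227/510)*sqrt(21))*i.


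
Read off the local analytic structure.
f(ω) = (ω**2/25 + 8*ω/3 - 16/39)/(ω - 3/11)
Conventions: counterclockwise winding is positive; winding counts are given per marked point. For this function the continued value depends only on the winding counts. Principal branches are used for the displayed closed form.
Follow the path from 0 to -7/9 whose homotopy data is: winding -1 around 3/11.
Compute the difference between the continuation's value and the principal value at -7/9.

Continued minus principal equals 0.

The function is rational, hence single-valued: continuing it around any pole returns the same value, so the difference is 0.


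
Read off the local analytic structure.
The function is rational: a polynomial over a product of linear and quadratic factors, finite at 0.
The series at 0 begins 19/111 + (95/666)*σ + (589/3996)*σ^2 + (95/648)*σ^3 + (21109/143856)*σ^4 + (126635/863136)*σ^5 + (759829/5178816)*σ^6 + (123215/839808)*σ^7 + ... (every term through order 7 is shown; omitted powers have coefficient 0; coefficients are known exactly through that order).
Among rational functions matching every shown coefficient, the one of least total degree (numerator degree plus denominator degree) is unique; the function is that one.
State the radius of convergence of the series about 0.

No rational of total degree below 2 reproduces all 8 coefficients; solving the [0/2] Pade equations on them gives f(σ) = -38/(37*(σ - 1)*(σ + 6)), whose expansion matches every shown term.
Denominator factor (σ - 1): pole of order 1 at 1, modulus 1.
Denominator factor (σ + 6): pole of order 1 at -6, modulus 6.
The radius of convergence is the smallest modulus among the singular points: 1.

The radius of convergence is 1.


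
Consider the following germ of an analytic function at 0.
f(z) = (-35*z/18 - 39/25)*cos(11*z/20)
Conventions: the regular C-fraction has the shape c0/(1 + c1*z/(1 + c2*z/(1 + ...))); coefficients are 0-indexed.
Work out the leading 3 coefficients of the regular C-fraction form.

Taylor coefficients (expand at 0): a_0 = -39/25, a_1 = -35/18, a_2 = 4719/20000.
c0 = a_0 = -39/25. Peel one level at a time: if S = 1 + c*z/S' with S'(0) = 1, then c is the z-coefficient of S and S' = c*z/(S - 1).
S_1 = c0/f = 1 + (-875/702)*z + (168032321/98560800)*z^2 + ...; c1 = -875/702.
S_2 = c1*z/(S_1 - 1) = 1 + (168032321/122850000)*z + ...; c2 = 168032321/122850000.

The regular C-fraction coefficients are [-39/25, -875/702, 168032321/122850000].


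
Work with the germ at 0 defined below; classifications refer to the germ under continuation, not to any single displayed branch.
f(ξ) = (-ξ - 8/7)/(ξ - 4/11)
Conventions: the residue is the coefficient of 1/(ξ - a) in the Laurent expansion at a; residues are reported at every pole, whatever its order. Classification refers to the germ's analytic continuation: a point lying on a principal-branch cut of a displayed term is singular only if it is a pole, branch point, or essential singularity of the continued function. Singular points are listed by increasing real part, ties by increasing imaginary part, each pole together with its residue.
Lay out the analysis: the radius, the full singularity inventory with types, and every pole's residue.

Radius of convergence at 0: 4/11.
At 4/11: a pole of order 1; residue -116/77.

Denominator factor (ξ - 4/11): pole of order 1 at 4/11, modulus 4/11.
The radius of convergence is the smallest modulus among the singular points: 4/11.
At the order-1 pole 4/11 set g(ξ) = (ξ - (4/11))*f(ξ) = -ξ - 8/7.
Simple pole: residue = g(a) at a = 4/11, which is -116/77.


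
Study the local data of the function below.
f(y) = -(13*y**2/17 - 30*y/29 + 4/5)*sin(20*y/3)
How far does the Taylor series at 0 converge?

The factor -sin(20*y/3) is entire and contributes no finite singular point.
The polynomial part has no poles.
No finite singular points: the Taylor series at 0 converges everywhere.

The radius of convergence is infinite.


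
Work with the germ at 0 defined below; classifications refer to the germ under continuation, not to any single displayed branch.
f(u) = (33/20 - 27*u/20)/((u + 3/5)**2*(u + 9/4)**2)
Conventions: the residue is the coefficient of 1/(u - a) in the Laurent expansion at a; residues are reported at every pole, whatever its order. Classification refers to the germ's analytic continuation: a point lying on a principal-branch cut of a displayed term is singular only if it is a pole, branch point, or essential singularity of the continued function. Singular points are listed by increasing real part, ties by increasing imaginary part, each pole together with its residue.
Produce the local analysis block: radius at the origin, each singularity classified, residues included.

Denominator factor (u + 9/4)^2: pole of order 2 at -9/4, modulus 9/4.
Denominator factor (u + 3/5)^2: pole of order 2 at -3/5, modulus 3/5.
The radius of convergence is the smallest modulus among the singular points: 3/5.
At the order-2 pole -9/4 set g(u) = (u - (-9/4))^2*f(u) = (33/20 - 27*u/20)/(u + 3/5)**2.
Order-2 pole: residue = g'(a); g'(-9/4) = 19060/11979, so the residue is 19060/11979.
At the order-2 pole -3/5 set g(u) = (u - (-3/5))^2*f(u) = (33/20 - 27*u/20)/(u + 9/4)**2.
Order-2 pole: residue = g'(a); g'(-3/5) = -19060/11979, so the residue is -19060/11979.
List the singular points by increasing real part (a conjugate pair: the negative imaginary part first).

Radius of convergence at 0: 3/5.
At -9/4: a pole of order 2; residue 19060/11979.
At -3/5: a pole of order 2; residue -19060/11979.


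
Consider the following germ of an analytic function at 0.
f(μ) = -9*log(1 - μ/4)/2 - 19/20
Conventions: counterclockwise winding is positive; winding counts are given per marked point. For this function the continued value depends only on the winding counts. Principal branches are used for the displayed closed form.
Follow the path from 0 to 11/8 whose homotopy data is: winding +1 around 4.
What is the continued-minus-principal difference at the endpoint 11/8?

The rational part is single-valued and drops out of the difference; each branch term changes only by its own monodromy.
(-9/2)*log(1 - μ/(4)): each positive loop around 4 adds 2*pi*i to the log, so winding +1 contributes (-9/2)*(1)*2*pi*i = -(9)*pi*i.
Summing the contributions at μ = 11/8 gives -(9)*pi*i.

Continued minus principal equals -(9)*pi*i.


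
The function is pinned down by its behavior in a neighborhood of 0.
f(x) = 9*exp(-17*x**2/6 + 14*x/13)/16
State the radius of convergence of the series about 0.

The factor exp(-17*x**2/6 + 14*x/13) is entire and contributes no finite singular point.
The polynomial part has no poles.
No finite singular points: the Taylor series at 0 converges everywhere.

The radius of convergence is infinite.


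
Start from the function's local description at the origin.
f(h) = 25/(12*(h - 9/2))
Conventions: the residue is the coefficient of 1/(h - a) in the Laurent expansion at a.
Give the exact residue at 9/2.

At the order-1 pole 9/2 set g(h) = (h - (9/2))*f(h) = 25/12.
Simple pole: residue = g(a) at a = 9/2, which is 25/12.

The residue is 25/12.


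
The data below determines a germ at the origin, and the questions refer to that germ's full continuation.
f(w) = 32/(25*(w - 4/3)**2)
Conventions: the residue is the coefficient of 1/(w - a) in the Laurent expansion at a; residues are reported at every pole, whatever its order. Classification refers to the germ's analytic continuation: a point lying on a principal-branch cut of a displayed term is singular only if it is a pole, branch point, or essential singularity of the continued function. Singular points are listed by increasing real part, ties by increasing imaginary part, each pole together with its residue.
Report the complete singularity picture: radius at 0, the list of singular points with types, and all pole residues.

Radius of convergence at 0: 4/3.
At 4/3: a pole of order 2; residue 0.

Denominator factor (w - 4/3)^2: pole of order 2 at 4/3, modulus 4/3.
The radius of convergence is the smallest modulus among the singular points: 4/3.
At the order-2 pole 4/3 set g(w) = (w - (4/3))^2*f(w) = 32/25.
Order-2 pole: residue = g'(a); g'(4/3) = 0, so the residue is 0.


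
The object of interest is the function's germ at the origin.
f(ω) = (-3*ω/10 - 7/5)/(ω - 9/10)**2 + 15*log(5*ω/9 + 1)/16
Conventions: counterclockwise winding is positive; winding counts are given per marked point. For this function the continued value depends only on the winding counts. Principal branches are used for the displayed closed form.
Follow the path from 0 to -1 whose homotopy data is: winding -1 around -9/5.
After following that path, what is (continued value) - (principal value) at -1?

Continued minus principal equals -(15/8)*pi*i.

The rational part is single-valued and drops out of the difference; each branch term changes only by its own monodromy.
(15/16)*log(1 - ω/(-9/5)): each positive loop around -9/5 adds 2*pi*i to the log, so winding -1 contributes (15/16)*(-1)*2*pi*i = -(15/8)*pi*i.
Summing the contributions at ω = -1 gives -(15/8)*pi*i.


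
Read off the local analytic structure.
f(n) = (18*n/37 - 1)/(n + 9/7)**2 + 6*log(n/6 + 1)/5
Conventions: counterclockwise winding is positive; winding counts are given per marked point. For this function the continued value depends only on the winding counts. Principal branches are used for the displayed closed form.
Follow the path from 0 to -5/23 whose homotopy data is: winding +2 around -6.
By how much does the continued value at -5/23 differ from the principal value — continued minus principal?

The rational part is single-valued and drops out of the difference; each branch term changes only by its own monodromy.
(6/5)*log(1 - n/(-6)): each positive loop around -6 adds 2*pi*i to the log, so winding +2 contributes (6/5)*(2)*2*pi*i = (24/5)*pi*i.
Summing the contributions at n = -5/23 gives (24/5)*pi*i.

Continued minus principal equals (24/5)*pi*i.


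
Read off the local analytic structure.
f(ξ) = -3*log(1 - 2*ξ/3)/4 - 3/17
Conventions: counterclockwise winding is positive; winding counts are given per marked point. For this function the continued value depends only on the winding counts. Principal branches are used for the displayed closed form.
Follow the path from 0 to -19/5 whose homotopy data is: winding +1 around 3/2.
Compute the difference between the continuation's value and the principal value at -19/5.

The rational part is single-valued and drops out of the difference; each branch term changes only by its own monodromy.
(-3/4)*log(1 - ξ/(3/2)): each positive loop around 3/2 adds 2*pi*i to the log, so winding +1 contributes (-3/4)*(1)*2*pi*i = -(3/2)*pi*i.
Summing the contributions at ξ = -19/5 gives -(3/2)*pi*i.

Continued minus principal equals -(3/2)*pi*i.


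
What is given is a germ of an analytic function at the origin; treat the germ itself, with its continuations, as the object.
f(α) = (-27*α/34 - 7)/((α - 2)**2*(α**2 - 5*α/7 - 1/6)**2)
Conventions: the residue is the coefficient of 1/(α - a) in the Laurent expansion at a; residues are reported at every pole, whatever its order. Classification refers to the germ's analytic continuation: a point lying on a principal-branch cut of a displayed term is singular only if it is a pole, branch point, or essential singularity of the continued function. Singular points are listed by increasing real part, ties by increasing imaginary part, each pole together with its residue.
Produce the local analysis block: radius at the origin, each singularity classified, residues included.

Denominator factor (α**2 - 5*α/7 - 1/6)^2: discriminant 173/147, real irrational roots 5/14 + (1/42)*sqrt(519) and 5/14 - (1/42)*sqrt(519); poles of order 2, moduli 5/14 + (1/42)*sqrt(519) and -5/14 + (1/42)*sqrt(519).
Denominator factor (α - 2)^2: pole of order 2 at 2, modulus 2.
The radius of convergence is the smallest modulus among the singular points: -5/14 + (1/42)*sqrt(519).
The factor α**2 - 5*α/7 - 1/6 splits as (α - a)(α - a') with a = 5/14 - (1/42)*sqrt(519), a' = 5/14 + (1/42)*sqrt(519). At the order-2 pole a set g(α) = (α - a)^2*f(α) = [(-27*α/34 - 7)/(α - 2)**2] / (α - a')^2.
Order-2 pole: residue = g'(a); g'(5/14 - (1/42)*sqrt(519)) = -34338465/17515117 - (35545694562/524209936693)*sqrt(519), so the residue is -34338465/17515117 - (35545694562/524209936693)*sqrt(519).
The factor α**2 - 5*α/7 - 1/6 splits as (α - a)(α - a') with a = 5/14 + (1/42)*sqrt(519), a' = 5/14 - (1/42)*sqrt(519). At the order-2 pole a set g(α) = (α - a)^2*f(α) = [(-27*α/34 - 7)/(α - 2)**2] / (α - a')^2.
Order-2 pole: residue = g'(a); g'(5/14 + (1/42)*sqrt(519)) = -34338465/17515117 + (35545694562/524209936693)*sqrt(519), so the residue is -34338465/17515117 + (35545694562/524209936693)*sqrt(519).
At the order-2 pole 2 set g(α) = (α - (2))^2*f(α) = (-27*α/34 - 7)/(α**2 - 5*α/7 - 1/6)**2.
Order-2 pole: residue = g'(a); g'(2) = 68676930/17515117, so the residue is 68676930/17515117.
List the singular points by increasing real part (a conjugate pair: the negative imaginary part first).

Radius of convergence at 0: -5/14 + (1/42)*sqrt(519).
At 5/14 - (1/42)*sqrt(519): a pole of order 2; residue -34338465/17515117 - (35545694562/524209936693)*sqrt(519).
At 5/14 + (1/42)*sqrt(519): a pole of order 2; residue -34338465/17515117 + (35545694562/524209936693)*sqrt(519).
At 2: a pole of order 2; residue 68676930/17515117.


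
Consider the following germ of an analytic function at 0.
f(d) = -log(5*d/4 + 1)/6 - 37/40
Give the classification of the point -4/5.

The term (-1/6)*log(1 - d/(-4/5)) has argument 1 - -4/5/(-4/5) = 0 at -4/5: a logarithmic (infinitely-sheeted) branch point; the remaining terms are analytic or single-valued there.

The point is a logarithmic branch point.


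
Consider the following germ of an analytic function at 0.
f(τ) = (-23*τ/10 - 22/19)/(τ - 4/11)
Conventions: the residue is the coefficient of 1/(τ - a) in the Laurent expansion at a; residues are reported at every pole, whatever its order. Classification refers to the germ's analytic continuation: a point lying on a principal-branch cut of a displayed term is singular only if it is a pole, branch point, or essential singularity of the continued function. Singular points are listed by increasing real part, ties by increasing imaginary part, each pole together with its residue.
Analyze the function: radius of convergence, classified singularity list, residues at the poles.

Radius of convergence at 0: 4/11.
At 4/11: a pole of order 1; residue -2084/1045.

Denominator factor (τ - 4/11): pole of order 1 at 4/11, modulus 4/11.
The radius of convergence is the smallest modulus among the singular points: 4/11.
At the order-1 pole 4/11 set g(τ) = (τ - (4/11))*f(τ) = -23*τ/10 - 22/19.
Simple pole: residue = g(a) at a = 4/11, which is -2084/1045.


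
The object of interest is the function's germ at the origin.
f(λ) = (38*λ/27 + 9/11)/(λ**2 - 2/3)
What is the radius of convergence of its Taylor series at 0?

Denominator factor (λ**2 - 2/3): discriminant 8/3, real irrational roots (1/3)*sqrt(6) and -(1/3)*sqrt(6); poles of order 1, moduli (1/3)*sqrt(6) and (1/3)*sqrt(6).
The radius of convergence is the smallest modulus among the singular points: (1/3)*sqrt(6).

The radius of convergence is (1/3)*sqrt(6).


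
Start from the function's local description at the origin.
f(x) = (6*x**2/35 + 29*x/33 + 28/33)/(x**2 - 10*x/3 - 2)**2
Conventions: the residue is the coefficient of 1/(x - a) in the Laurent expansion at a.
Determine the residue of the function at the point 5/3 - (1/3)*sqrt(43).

The residue is (20481/2847460)*sqrt(43).

The factor x**2 - 10*x/3 - 2 splits as (x - a)(x - a') with a = 5/3 - (1/3)*sqrt(43), a' = 5/3 + (1/3)*sqrt(43). At the order-2 pole a set g(x) = (x - a)^2*f(x) = [6*x**2/35 + 29*x/33 + 28/33] / (x - a')^2.
Order-2 pole: residue = g'(a); g'(5/3 - (1/3)*sqrt(43)) = (20481/2847460)*sqrt(43), so the residue is (20481/2847460)*sqrt(43).


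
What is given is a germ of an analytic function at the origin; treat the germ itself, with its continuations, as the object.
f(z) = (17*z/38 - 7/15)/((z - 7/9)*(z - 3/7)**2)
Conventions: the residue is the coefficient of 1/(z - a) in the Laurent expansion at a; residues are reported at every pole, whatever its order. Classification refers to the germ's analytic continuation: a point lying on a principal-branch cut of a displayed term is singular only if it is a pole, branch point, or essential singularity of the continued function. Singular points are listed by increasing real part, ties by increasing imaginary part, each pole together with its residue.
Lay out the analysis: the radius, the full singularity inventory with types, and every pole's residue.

Radius of convergence at 0: 3/7.
At 3/7: a pole of order 2; residue 89523/91960.
At 7/9: a pole of order 1; residue -89523/91960.

Denominator factor (z - 3/7)^2: pole of order 2 at 3/7, modulus 3/7.
Denominator factor (z - 7/9): pole of order 1 at 7/9, modulus 7/9.
The radius of convergence is the smallest modulus among the singular points: 3/7.
At the order-2 pole 3/7 set g(z) = (z - (3/7))^2*f(z) = (17*z/38 - 7/15)/(z - 7/9).
Order-2 pole: residue = g'(a); g'(3/7) = 89523/91960, so the residue is 89523/91960.
At the order-1 pole 7/9 set g(z) = (z - (7/9))*f(z) = (17*z/38 - 7/15)/(z - 3/7)**2.
Simple pole: residue = g(a) at a = 7/9, which is -89523/91960.
List the singular points by increasing real part (a conjugate pair: the negative imaginary part first).


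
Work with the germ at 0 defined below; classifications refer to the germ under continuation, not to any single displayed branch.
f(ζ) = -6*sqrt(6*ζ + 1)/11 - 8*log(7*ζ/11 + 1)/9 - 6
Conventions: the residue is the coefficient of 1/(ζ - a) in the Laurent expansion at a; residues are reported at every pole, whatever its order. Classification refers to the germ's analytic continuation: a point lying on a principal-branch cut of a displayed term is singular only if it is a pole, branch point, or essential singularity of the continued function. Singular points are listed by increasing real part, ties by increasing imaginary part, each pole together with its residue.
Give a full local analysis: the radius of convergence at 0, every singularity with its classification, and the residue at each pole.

Branch term (-6/11)*sqrt(1 - ζ/(-1/6)): its argument vanishes at ζ = -1/6, a square-root branch point, modulus 1/6.
Branch term (-8/9)*log(1 - ζ/(-11/7)): its argument vanishes at ζ = -11/7, a logarithmic branch point, modulus 11/7.
The radius of convergence is the smallest modulus among the singular points: 1/6.
List the singular points by increasing real part (a conjugate pair: the negative imaginary part first).

Radius of convergence at 0: 1/6.
At -11/7: a logarithmic branch point.
At -1/6: an algebraic (square-root) branch point.


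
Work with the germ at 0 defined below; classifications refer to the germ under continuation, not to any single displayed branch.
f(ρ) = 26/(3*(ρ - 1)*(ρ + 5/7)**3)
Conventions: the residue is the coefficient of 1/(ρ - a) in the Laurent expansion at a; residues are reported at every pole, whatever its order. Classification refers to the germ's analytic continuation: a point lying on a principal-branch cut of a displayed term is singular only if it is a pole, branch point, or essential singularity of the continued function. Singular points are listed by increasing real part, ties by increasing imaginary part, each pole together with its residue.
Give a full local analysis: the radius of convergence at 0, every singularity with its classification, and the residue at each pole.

Denominator factor (ρ + 5/7)^3: pole of order 3 at -5/7, modulus 5/7.
Denominator factor (ρ - 1): pole of order 1 at 1, modulus 1.
The radius of convergence is the smallest modulus among the singular points: 5/7.
At the order-3 pole -5/7 set g(ρ) = (ρ - (-5/7))^3*f(ρ) = 26/(3*(ρ - 1)).
Order-3 pole: residue = g''(a)/2; g''(-5/7) = -4459/1296, so the residue is -4459/2592.
At the order-1 pole 1 set g(ρ) = (ρ - (1))*f(ρ) = 26/(3*(ρ + 5/7)**3).
Simple pole: residue = g(a) at a = 1, which is 4459/2592.
List the singular points by increasing real part (a conjugate pair: the negative imaginary part first).

Radius of convergence at 0: 5/7.
At -5/7: a pole of order 3; residue -4459/2592.
At 1: a pole of order 1; residue 4459/2592.


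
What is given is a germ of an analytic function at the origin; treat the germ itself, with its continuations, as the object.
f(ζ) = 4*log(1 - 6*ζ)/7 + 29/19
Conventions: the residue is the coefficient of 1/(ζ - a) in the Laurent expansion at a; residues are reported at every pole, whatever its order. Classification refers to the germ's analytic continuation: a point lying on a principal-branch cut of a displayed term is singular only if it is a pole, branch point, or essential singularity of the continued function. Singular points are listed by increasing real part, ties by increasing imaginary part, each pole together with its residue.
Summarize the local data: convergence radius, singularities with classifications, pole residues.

Branch term (4/7)*log(1 - ζ/(1/6)): its argument vanishes at ζ = 1/6, a logarithmic branch point, modulus 1/6.
The radius of convergence is the smallest modulus among the singular points: 1/6.

Radius of convergence at 0: 1/6.
At 1/6: a logarithmic branch point.


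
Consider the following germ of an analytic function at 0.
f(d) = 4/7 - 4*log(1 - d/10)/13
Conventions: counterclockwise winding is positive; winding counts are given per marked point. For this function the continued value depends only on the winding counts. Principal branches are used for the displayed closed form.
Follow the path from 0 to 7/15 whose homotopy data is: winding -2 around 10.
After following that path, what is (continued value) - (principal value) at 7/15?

The rational part is single-valued and drops out of the difference; each branch term changes only by its own monodromy.
(-4/13)*log(1 - d/(10)): each positive loop around 10 adds 2*pi*i to the log, so winding -2 contributes (-4/13)*(-2)*2*pi*i = (16/13)*pi*i.
Summing the contributions at d = 7/15 gives (16/13)*pi*i.

Continued minus principal equals (16/13)*pi*i.
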